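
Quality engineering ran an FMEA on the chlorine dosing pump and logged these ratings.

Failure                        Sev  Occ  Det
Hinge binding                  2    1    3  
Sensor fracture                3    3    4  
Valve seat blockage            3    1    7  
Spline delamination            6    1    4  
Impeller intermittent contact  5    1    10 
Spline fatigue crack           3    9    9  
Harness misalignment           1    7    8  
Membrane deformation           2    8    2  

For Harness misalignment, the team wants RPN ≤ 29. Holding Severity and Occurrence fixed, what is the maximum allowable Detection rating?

Harness misalignment: S=1, O=7, D=8 → current RPN = 56.
Fixed product = 7. Need 7 × D ≤ 29, so D ≤ 29/7 = 4.14.
Maximum integer Detection rating = 4 (gives RPN 28; D=5 would give 35 > 29).

4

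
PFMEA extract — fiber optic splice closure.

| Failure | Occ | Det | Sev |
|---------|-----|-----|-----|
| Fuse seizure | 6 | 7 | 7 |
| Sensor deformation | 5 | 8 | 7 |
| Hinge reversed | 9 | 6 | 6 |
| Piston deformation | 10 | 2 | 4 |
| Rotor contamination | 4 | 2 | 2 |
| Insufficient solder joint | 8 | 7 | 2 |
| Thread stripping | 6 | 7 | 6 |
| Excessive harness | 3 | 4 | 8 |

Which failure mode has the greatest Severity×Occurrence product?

Hinge reversed

Criticality = Severity × Occurrence:
  Fuse seizure: 7 × 6 = 42
  Sensor deformation: 7 × 5 = 35
  Hinge reversed: 6 × 9 = 54
  Piston deformation: 4 × 10 = 40
  Rotor contamination: 2 × 4 = 8
  Insufficient solder joint: 2 × 8 = 16
  Thread stripping: 6 × 6 = 36
  Excessive harness: 8 × 3 = 24
Highest criticality is 54 → Hinge reversed.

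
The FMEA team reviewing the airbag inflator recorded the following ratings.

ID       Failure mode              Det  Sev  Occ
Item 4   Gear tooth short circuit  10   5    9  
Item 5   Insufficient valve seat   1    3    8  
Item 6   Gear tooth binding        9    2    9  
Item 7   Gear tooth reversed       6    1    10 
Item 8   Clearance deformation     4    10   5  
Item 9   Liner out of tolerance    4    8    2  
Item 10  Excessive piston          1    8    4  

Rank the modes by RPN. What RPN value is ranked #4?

RPN = Severity × Occurrence × Detection:
  Item 4: 5 × 9 × 10 = 450
  Item 5: 3 × 8 × 1 = 24
  Item 6: 2 × 9 × 9 = 162
  Item 7: 1 × 10 × 6 = 60
  Item 8: 10 × 5 × 4 = 200
  Item 9: 8 × 2 × 4 = 64
  Item 10: 8 × 4 × 1 = 32
Sorted descending: 450, 200, 162, 64, 60, 32, 24.
The fourth-highest RPN is 64 (Item 9).

64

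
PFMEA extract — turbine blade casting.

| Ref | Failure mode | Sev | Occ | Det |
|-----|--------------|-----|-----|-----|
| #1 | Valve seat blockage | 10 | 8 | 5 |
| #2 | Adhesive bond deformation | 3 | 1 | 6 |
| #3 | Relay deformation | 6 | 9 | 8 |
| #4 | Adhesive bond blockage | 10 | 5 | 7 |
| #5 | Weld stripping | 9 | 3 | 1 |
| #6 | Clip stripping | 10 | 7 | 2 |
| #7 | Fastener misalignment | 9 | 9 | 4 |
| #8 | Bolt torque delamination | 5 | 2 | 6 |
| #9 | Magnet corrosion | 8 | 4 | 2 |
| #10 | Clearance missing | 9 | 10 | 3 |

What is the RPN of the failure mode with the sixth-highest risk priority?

RPN = Severity × Occurrence × Detection:
  #1: 10 × 8 × 5 = 400
  #2: 3 × 1 × 6 = 18
  #3: 6 × 9 × 8 = 432
  #4: 10 × 5 × 7 = 350
  #5: 9 × 3 × 1 = 27
  #6: 10 × 7 × 2 = 140
  #7: 9 × 9 × 4 = 324
  #8: 5 × 2 × 6 = 60
  #9: 8 × 4 × 2 = 64
  #10: 9 × 10 × 3 = 270
Sorted descending: 432, 400, 350, 324, 270, 140, 64, 60, 27, 18.
The sixth-highest RPN is 140 (#6).

140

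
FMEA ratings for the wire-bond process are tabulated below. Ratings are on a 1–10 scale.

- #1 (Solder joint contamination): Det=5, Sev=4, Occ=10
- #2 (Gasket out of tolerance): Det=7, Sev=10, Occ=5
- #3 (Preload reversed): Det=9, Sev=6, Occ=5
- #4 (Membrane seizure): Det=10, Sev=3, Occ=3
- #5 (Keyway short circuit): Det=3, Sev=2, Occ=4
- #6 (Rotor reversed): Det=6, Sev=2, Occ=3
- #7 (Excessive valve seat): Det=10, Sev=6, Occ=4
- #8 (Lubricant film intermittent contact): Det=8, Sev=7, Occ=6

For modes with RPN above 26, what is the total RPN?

1522

RPN = Severity × Occurrence × Detection:
  #1: 4 × 10 × 5 = 200
  #2: 10 × 5 × 7 = 350
  #3: 6 × 5 × 9 = 270
  #4: 3 × 3 × 10 = 90
  #5: 2 × 4 × 3 = 24
  #6: 2 × 3 × 6 = 36
  #7: 6 × 4 × 10 = 240
  #8: 7 × 6 × 8 = 336
RPN > 26: #1 (200), #2 (350), #3 (270), #4 (90), #6 (36), #7 (240), #8 (336).
Sum: 200 + 350 + 270 + 90 + 36 + 240 + 336 = 1522.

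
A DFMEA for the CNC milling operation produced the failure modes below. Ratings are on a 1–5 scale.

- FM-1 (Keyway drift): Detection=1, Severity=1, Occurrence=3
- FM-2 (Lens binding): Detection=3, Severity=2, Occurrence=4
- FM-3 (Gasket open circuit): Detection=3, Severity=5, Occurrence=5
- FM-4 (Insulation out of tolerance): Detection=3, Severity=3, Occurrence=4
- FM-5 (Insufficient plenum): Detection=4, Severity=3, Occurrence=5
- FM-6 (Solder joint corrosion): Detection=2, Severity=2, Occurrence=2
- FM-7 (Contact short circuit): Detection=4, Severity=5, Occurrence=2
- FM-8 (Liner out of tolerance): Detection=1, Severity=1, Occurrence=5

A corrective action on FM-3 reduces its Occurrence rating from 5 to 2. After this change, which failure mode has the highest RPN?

FM-5

RPN = Severity × Occurrence × Detection:
  FM-1: 1 × 3 × 1 = 3
  FM-2: 2 × 4 × 3 = 24
  FM-3: 5 × 5 × 3 = 75
  FM-4: 3 × 4 × 3 = 36
  FM-5: 3 × 5 × 4 = 60
  FM-6: 2 × 2 × 2 = 8
  FM-7: 5 × 2 × 4 = 40
  FM-8: 1 × 5 × 1 = 5
After action: FM-3 → 5 × 2 × 3 = 30.
Revised RPNs: FM-5=60, FM-7=40, FM-4=36, FM-3=30, FM-2=24, FM-6=8, FM-8=5, FM-1=3.
Highest is now FM-5 (60).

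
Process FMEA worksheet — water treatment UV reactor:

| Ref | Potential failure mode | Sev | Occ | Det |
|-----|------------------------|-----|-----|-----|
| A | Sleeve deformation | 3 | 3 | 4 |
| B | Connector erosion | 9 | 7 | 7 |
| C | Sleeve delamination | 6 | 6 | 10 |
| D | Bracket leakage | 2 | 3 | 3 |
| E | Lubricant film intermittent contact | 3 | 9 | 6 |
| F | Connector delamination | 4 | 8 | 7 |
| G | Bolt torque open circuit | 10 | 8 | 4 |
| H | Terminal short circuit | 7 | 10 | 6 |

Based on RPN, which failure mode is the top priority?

RPN = Severity × Occurrence × Detection:
  A: 3 × 3 × 4 = 36
  B: 9 × 7 × 7 = 441
  C: 6 × 6 × 10 = 360
  D: 2 × 3 × 3 = 18
  E: 3 × 9 × 6 = 162
  F: 4 × 8 × 7 = 224
  G: 10 × 8 × 4 = 320
  H: 7 × 10 × 6 = 420
Highest RPN is 441 → B.

B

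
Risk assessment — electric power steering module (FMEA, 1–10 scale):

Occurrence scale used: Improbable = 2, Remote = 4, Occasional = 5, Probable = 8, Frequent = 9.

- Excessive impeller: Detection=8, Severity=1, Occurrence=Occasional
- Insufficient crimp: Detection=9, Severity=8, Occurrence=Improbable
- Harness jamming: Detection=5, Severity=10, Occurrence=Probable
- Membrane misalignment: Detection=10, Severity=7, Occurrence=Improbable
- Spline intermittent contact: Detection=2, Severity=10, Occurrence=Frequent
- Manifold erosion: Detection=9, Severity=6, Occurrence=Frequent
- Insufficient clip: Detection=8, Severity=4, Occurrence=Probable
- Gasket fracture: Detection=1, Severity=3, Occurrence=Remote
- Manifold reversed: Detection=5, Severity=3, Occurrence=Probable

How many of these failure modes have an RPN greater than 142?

5

RPN = Severity × Occurrence × Detection:
  Excessive impeller: 1 × 5 × 8 = 40
  Insufficient crimp: 8 × 2 × 9 = 144
  Harness jamming: 10 × 8 × 5 = 400
  Membrane misalignment: 7 × 2 × 10 = 140
  Spline intermittent contact: 10 × 9 × 2 = 180
  Manifold erosion: 6 × 9 × 9 = 486
  Insufficient clip: 4 × 8 × 8 = 256
  Gasket fracture: 3 × 4 × 1 = 12
  Manifold reversed: 3 × 8 × 5 = 120
Modes with RPN > 142: Insufficient crimp (144), Harness jamming (400), Spline intermittent contact (180), Manifold erosion (486), Insufficient clip (256) → 5.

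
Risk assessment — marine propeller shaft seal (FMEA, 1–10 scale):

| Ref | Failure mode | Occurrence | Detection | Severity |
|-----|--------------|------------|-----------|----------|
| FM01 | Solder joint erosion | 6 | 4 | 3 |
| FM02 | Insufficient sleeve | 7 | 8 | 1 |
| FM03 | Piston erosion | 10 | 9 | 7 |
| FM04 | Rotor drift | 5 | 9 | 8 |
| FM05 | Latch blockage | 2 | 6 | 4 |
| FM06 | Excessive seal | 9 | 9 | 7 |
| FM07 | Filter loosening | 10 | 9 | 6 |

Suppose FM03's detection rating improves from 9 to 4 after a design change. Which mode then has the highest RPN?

FM06

RPN = Severity × Occurrence × Detection:
  FM01: 3 × 6 × 4 = 72
  FM02: 1 × 7 × 8 = 56
  FM03: 7 × 10 × 9 = 630
  FM04: 8 × 5 × 9 = 360
  FM05: 4 × 2 × 6 = 48
  FM06: 7 × 9 × 9 = 567
  FM07: 6 × 10 × 9 = 540
After action: FM03 → 7 × 10 × 4 = 280.
Revised RPNs: FM06=567, FM07=540, FM04=360, FM03=280, FM01=72, FM02=56, FM05=48.
Highest is now FM06 (567).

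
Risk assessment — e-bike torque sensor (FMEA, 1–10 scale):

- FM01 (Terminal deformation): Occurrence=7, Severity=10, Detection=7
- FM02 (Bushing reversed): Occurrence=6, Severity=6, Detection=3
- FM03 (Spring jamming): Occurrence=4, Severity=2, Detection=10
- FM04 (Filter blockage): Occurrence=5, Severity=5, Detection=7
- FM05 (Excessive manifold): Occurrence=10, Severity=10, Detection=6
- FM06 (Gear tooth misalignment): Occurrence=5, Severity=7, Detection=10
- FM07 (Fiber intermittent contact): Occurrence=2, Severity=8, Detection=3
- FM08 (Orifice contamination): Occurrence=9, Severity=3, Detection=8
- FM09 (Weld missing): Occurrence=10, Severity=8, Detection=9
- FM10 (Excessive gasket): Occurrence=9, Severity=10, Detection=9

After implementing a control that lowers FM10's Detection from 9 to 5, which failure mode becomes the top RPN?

RPN = Severity × Occurrence × Detection:
  FM01: 10 × 7 × 7 = 490
  FM02: 6 × 6 × 3 = 108
  FM03: 2 × 4 × 10 = 80
  FM04: 5 × 5 × 7 = 175
  FM05: 10 × 10 × 6 = 600
  FM06: 7 × 5 × 10 = 350
  FM07: 8 × 2 × 3 = 48
  FM08: 3 × 9 × 8 = 216
  FM09: 8 × 10 × 9 = 720
  FM10: 10 × 9 × 9 = 810
After action: FM10 → 10 × 9 × 5 = 450.
Revised RPNs: FM09=720, FM05=600, FM01=490, FM10=450, FM06=350, FM08=216, FM04=175, FM02=108, FM03=80, FM07=48.
Highest is now FM09 (720).

FM09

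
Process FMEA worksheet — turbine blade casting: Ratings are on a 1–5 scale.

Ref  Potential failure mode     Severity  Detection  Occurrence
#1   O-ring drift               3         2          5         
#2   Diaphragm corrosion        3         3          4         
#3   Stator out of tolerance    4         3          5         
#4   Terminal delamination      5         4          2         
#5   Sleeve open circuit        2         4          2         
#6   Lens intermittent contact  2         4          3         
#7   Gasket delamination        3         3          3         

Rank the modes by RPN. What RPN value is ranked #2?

40

RPN = Severity × Occurrence × Detection:
  #1: 3 × 5 × 2 = 30
  #2: 3 × 4 × 3 = 36
  #3: 4 × 5 × 3 = 60
  #4: 5 × 2 × 4 = 40
  #5: 2 × 2 × 4 = 16
  #6: 2 × 3 × 4 = 24
  #7: 3 × 3 × 3 = 27
Sorted descending: 60, 40, 36, 30, 27, 24, 16.
The second-highest RPN is 40 (#4).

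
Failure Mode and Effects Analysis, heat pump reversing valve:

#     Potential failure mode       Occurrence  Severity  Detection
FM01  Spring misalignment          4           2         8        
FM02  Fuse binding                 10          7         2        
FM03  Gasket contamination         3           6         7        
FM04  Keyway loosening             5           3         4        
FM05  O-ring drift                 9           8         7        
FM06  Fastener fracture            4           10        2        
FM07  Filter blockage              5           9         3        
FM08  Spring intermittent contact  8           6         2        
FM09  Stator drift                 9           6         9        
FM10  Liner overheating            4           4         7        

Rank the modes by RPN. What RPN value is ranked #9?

64

RPN = Severity × Occurrence × Detection:
  FM01: 2 × 4 × 8 = 64
  FM02: 7 × 10 × 2 = 140
  FM03: 6 × 3 × 7 = 126
  FM04: 3 × 5 × 4 = 60
  FM05: 8 × 9 × 7 = 504
  FM06: 10 × 4 × 2 = 80
  FM07: 9 × 5 × 3 = 135
  FM08: 6 × 8 × 2 = 96
  FM09: 6 × 9 × 9 = 486
  FM10: 4 × 4 × 7 = 112
Sorted descending: 504, 486, 140, 135, 126, 112, 96, 80, 64, 60.
The 9th-highest RPN is 64 (FM01).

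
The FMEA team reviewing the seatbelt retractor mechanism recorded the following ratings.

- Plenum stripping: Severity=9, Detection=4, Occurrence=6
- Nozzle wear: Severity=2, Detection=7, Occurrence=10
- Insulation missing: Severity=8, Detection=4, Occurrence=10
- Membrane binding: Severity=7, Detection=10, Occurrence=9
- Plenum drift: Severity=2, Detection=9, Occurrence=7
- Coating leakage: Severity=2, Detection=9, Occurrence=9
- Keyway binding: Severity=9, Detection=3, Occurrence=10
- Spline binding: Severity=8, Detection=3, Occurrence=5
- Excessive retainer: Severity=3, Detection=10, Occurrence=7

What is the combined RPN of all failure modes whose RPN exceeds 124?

RPN = Severity × Occurrence × Detection:
  Plenum stripping: 9 × 6 × 4 = 216
  Nozzle wear: 2 × 10 × 7 = 140
  Insulation missing: 8 × 10 × 4 = 320
  Membrane binding: 7 × 9 × 10 = 630
  Plenum drift: 2 × 7 × 9 = 126
  Coating leakage: 2 × 9 × 9 = 162
  Keyway binding: 9 × 10 × 3 = 270
  Spline binding: 8 × 5 × 3 = 120
  Excessive retainer: 3 × 7 × 10 = 210
RPN > 124: Plenum stripping (216), Nozzle wear (140), Insulation missing (320), Membrane binding (630), Plenum drift (126), Coating leakage (162), Keyway binding (270), Excessive retainer (210).
Sum: 216 + 140 + 320 + 630 + 126 + 162 + 270 + 210 = 2074.

2074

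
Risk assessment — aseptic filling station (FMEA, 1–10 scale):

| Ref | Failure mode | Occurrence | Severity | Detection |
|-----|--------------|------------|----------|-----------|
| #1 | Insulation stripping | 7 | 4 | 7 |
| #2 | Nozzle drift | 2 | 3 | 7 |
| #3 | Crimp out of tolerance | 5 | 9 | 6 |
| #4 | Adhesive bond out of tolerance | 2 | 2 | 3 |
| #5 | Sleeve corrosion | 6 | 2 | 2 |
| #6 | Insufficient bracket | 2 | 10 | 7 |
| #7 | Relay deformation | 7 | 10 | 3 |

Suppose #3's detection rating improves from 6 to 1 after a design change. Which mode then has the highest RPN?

RPN = Severity × Occurrence × Detection:
  #1: 4 × 7 × 7 = 196
  #2: 3 × 2 × 7 = 42
  #3: 9 × 5 × 6 = 270
  #4: 2 × 2 × 3 = 12
  #5: 2 × 6 × 2 = 24
  #6: 10 × 2 × 7 = 140
  #7: 10 × 7 × 3 = 210
After action: #3 → 9 × 5 × 1 = 45.
Revised RPNs: #7=210, #1=196, #6=140, #3=45, #2=42, #5=24, #4=12.
Highest is now #7 (210).

#7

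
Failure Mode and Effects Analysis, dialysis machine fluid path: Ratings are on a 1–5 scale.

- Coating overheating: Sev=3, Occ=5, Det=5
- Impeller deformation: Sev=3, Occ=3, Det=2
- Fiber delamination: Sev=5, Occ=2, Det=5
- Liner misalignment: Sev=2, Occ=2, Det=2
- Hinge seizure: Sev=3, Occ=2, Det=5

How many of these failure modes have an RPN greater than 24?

3

RPN = Severity × Occurrence × Detection:
  Coating overheating: 3 × 5 × 5 = 75
  Impeller deformation: 3 × 3 × 2 = 18
  Fiber delamination: 5 × 2 × 5 = 50
  Liner misalignment: 2 × 2 × 2 = 8
  Hinge seizure: 3 × 2 × 5 = 30
Modes with RPN > 24: Coating overheating (75), Fiber delamination (50), Hinge seizure (30) → 3.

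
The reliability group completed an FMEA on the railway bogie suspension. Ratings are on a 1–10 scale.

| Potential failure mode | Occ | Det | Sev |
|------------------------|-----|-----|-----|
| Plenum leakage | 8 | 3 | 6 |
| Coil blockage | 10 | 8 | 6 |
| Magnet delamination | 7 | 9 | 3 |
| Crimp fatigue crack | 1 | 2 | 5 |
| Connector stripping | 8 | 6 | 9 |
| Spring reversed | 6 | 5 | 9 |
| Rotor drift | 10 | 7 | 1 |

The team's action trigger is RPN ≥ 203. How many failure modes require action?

3

RPN = Severity × Occurrence × Detection:
  Plenum leakage: 6 × 8 × 3 = 144
  Coil blockage: 6 × 10 × 8 = 480
  Magnet delamination: 3 × 7 × 9 = 189
  Crimp fatigue crack: 5 × 1 × 2 = 10
  Connector stripping: 9 × 8 × 6 = 432
  Spring reversed: 9 × 6 × 5 = 270
  Rotor drift: 1 × 10 × 7 = 70
Modes with RPN ≥ 203: Coil blockage (480), Connector stripping (432), Spring reversed (270) → 3.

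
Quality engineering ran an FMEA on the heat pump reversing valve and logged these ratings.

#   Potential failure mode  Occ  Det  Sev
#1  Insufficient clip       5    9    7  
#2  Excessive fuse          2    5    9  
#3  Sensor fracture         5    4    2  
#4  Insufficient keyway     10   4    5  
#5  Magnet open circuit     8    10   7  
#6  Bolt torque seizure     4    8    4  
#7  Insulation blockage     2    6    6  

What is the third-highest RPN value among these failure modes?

200

RPN = Severity × Occurrence × Detection:
  #1: 7 × 5 × 9 = 315
  #2: 9 × 2 × 5 = 90
  #3: 2 × 5 × 4 = 40
  #4: 5 × 10 × 4 = 200
  #5: 7 × 8 × 10 = 560
  #6: 4 × 4 × 8 = 128
  #7: 6 × 2 × 6 = 72
Sorted descending: 560, 315, 200, 128, 90, 72, 40.
The third-highest RPN is 200 (#4).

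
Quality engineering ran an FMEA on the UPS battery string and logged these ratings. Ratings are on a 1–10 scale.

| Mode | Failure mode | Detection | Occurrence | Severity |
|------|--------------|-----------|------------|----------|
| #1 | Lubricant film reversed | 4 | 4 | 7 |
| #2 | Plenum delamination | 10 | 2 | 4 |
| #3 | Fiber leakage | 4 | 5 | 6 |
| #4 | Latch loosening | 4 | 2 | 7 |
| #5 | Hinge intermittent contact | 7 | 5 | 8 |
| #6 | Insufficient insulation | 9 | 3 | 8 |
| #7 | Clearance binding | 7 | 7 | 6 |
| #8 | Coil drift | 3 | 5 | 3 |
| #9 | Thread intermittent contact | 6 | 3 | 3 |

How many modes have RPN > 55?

7

RPN = Severity × Occurrence × Detection:
  #1: 7 × 4 × 4 = 112
  #2: 4 × 2 × 10 = 80
  #3: 6 × 5 × 4 = 120
  #4: 7 × 2 × 4 = 56
  #5: 8 × 5 × 7 = 280
  #6: 8 × 3 × 9 = 216
  #7: 6 × 7 × 7 = 294
  #8: 3 × 5 × 3 = 45
  #9: 3 × 3 × 6 = 54
Modes with RPN > 55: #1 (112), #2 (80), #3 (120), #4 (56), #5 (280), #6 (216), #7 (294) → 7.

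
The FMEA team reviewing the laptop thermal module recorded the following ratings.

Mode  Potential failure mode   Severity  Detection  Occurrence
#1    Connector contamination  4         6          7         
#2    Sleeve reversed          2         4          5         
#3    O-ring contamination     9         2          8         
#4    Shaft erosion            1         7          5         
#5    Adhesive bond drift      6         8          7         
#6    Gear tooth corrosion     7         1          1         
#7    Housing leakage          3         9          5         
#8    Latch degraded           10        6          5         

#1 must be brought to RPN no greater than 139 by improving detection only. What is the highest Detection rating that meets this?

4

#1: S=4, O=7, D=6 → current RPN = 168.
Fixed product = 28. Need 28 × D ≤ 139, so D ≤ 139/28 = 4.96.
Maximum integer Detection rating = 4 (gives RPN 112; D=5 would give 140 > 139).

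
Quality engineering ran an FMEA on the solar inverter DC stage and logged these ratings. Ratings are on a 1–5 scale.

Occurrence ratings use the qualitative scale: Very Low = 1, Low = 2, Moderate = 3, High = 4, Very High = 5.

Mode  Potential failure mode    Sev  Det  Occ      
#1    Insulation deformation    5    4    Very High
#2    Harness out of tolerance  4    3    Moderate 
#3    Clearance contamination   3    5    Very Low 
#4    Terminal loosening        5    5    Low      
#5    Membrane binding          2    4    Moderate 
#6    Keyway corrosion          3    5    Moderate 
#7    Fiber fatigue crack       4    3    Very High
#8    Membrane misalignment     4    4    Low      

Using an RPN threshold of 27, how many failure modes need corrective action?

6

RPN = Severity × Occurrence × Detection:
  #1: 5 × 5 × 4 = 100
  #2: 4 × 3 × 3 = 36
  #3: 3 × 1 × 5 = 15
  #4: 5 × 2 × 5 = 50
  #5: 2 × 3 × 4 = 24
  #6: 3 × 3 × 5 = 45
  #7: 4 × 5 × 3 = 60
  #8: 4 × 2 × 4 = 32
Modes with RPN ≥ 27: #1 (100), #2 (36), #4 (50), #6 (45), #7 (60), #8 (32) → 6.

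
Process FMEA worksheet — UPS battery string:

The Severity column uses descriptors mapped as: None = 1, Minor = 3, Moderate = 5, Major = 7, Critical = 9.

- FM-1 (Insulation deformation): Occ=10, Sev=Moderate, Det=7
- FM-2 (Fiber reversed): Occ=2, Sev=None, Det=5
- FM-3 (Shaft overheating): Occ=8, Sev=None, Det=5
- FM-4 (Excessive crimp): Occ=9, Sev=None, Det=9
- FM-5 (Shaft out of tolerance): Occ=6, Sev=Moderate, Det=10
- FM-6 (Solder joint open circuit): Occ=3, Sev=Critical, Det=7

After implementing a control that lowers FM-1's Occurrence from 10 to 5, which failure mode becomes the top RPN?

RPN = Severity × Occurrence × Detection:
  FM-1: 5 × 10 × 7 = 350
  FM-2: 1 × 2 × 5 = 10
  FM-3: 1 × 8 × 5 = 40
  FM-4: 1 × 9 × 9 = 81
  FM-5: 5 × 6 × 10 = 300
  FM-6: 9 × 3 × 7 = 189
After action: FM-1 → 5 × 5 × 7 = 175.
Revised RPNs: FM-5=300, FM-6=189, FM-1=175, FM-4=81, FM-3=40, FM-2=10.
Highest is now FM-5 (300).

FM-5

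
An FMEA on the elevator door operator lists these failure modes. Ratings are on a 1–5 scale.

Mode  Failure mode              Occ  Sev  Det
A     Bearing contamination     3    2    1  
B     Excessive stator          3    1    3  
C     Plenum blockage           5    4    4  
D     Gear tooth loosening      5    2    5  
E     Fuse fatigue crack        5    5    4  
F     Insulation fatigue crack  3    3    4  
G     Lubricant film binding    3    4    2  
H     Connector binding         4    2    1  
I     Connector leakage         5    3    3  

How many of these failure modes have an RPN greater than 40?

4

RPN = Severity × Occurrence × Detection:
  A: 2 × 3 × 1 = 6
  B: 1 × 3 × 3 = 9
  C: 4 × 5 × 4 = 80
  D: 2 × 5 × 5 = 50
  E: 5 × 5 × 4 = 100
  F: 3 × 3 × 4 = 36
  G: 4 × 3 × 2 = 24
  H: 2 × 4 × 1 = 8
  I: 3 × 5 × 3 = 45
Modes with RPN > 40: C (80), D (50), E (100), I (45) → 4.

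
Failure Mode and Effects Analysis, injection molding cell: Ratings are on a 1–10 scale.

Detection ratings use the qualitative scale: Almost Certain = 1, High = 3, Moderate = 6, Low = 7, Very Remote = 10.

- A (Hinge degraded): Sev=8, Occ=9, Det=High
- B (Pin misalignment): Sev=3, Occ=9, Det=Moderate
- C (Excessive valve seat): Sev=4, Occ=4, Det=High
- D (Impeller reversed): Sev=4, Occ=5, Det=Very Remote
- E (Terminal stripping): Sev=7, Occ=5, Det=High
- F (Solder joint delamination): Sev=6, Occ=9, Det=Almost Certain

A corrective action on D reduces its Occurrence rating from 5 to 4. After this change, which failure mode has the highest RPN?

A

RPN = Severity × Occurrence × Detection:
  A: 8 × 9 × 3 = 216
  B: 3 × 9 × 6 = 162
  C: 4 × 4 × 3 = 48
  D: 4 × 5 × 10 = 200
  E: 7 × 5 × 3 = 105
  F: 6 × 9 × 1 = 54
After action: D → 4 × 4 × 10 = 160.
Revised RPNs: A=216, B=162, D=160, E=105, F=54, C=48.
Highest is now A (216).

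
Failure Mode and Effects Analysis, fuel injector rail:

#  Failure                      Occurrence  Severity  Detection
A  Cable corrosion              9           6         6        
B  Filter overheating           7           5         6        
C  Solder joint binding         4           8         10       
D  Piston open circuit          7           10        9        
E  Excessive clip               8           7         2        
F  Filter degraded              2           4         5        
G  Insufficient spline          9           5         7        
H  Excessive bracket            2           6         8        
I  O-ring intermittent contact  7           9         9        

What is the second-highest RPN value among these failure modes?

567

RPN = Severity × Occurrence × Detection:
  A: 6 × 9 × 6 = 324
  B: 5 × 7 × 6 = 210
  C: 8 × 4 × 10 = 320
  D: 10 × 7 × 9 = 630
  E: 7 × 8 × 2 = 112
  F: 4 × 2 × 5 = 40
  G: 5 × 9 × 7 = 315
  H: 6 × 2 × 8 = 96
  I: 9 × 7 × 9 = 567
Sorted descending: 630, 567, 324, 320, 315, 210, 112, 96, 40.
The second-highest RPN is 567 (I).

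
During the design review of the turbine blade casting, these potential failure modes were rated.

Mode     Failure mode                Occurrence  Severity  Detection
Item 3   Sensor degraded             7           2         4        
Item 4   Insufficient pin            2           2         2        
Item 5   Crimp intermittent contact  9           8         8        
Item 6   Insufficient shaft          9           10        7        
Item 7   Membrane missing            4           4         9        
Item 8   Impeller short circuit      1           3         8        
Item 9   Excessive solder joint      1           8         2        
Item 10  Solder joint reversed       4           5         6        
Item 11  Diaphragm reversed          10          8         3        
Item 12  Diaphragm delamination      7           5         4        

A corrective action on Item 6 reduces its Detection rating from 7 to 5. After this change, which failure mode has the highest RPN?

Item 5

RPN = Severity × Occurrence × Detection:
  Item 3: 2 × 7 × 4 = 56
  Item 4: 2 × 2 × 2 = 8
  Item 5: 8 × 9 × 8 = 576
  Item 6: 10 × 9 × 7 = 630
  Item 7: 4 × 4 × 9 = 144
  Item 8: 3 × 1 × 8 = 24
  Item 9: 8 × 1 × 2 = 16
  Item 10: 5 × 4 × 6 = 120
  Item 11: 8 × 10 × 3 = 240
  Item 12: 5 × 7 × 4 = 140
After action: Item 6 → 10 × 9 × 5 = 450.
Revised RPNs: Item 5=576, Item 6=450, Item 11=240, Item 7=144, Item 12=140, Item 10=120, Item 3=56, Item 8=24, Item 9=16, Item 4=8.
Highest is now Item 5 (576).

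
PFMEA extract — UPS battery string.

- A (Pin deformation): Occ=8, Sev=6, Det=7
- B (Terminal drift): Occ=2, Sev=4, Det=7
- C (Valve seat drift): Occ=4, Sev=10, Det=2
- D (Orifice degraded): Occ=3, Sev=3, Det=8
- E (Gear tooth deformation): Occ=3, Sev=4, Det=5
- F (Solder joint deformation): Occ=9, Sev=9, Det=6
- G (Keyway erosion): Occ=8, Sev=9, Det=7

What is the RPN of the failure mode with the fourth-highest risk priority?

80

RPN = Severity × Occurrence × Detection:
  A: 6 × 8 × 7 = 336
  B: 4 × 2 × 7 = 56
  C: 10 × 4 × 2 = 80
  D: 3 × 3 × 8 = 72
  E: 4 × 3 × 5 = 60
  F: 9 × 9 × 6 = 486
  G: 9 × 8 × 7 = 504
Sorted descending: 504, 486, 336, 80, 72, 60, 56.
The fourth-highest RPN is 80 (C).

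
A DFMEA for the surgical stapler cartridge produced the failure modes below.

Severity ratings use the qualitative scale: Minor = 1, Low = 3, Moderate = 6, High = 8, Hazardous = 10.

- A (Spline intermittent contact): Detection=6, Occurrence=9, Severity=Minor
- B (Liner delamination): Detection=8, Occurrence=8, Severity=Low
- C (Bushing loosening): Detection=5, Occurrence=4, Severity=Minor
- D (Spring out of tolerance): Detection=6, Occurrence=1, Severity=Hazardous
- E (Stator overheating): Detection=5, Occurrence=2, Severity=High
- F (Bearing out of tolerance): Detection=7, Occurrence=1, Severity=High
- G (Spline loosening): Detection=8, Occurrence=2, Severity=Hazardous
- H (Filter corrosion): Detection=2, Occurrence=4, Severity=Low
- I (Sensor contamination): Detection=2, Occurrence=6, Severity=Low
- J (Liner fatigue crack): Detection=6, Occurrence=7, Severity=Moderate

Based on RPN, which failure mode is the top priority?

RPN = Severity × Occurrence × Detection:
  A: 1 × 9 × 6 = 54
  B: 3 × 8 × 8 = 192
  C: 1 × 4 × 5 = 20
  D: 10 × 1 × 6 = 60
  E: 8 × 2 × 5 = 80
  F: 8 × 1 × 7 = 56
  G: 10 × 2 × 8 = 160
  H: 3 × 4 × 2 = 24
  I: 3 × 6 × 2 = 36
  J: 6 × 7 × 6 = 252
Highest RPN is 252 → J.

J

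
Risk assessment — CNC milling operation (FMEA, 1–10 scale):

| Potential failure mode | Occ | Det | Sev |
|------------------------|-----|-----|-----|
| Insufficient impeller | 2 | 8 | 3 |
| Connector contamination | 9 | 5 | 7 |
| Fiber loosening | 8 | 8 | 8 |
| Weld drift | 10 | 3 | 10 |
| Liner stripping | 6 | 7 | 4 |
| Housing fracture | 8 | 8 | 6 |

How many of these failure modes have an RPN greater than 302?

3

RPN = Severity × Occurrence × Detection:
  Insufficient impeller: 3 × 2 × 8 = 48
  Connector contamination: 7 × 9 × 5 = 315
  Fiber loosening: 8 × 8 × 8 = 512
  Weld drift: 10 × 10 × 3 = 300
  Liner stripping: 4 × 6 × 7 = 168
  Housing fracture: 6 × 8 × 8 = 384
Modes with RPN > 302: Connector contamination (315), Fiber loosening (512), Housing fracture (384) → 3.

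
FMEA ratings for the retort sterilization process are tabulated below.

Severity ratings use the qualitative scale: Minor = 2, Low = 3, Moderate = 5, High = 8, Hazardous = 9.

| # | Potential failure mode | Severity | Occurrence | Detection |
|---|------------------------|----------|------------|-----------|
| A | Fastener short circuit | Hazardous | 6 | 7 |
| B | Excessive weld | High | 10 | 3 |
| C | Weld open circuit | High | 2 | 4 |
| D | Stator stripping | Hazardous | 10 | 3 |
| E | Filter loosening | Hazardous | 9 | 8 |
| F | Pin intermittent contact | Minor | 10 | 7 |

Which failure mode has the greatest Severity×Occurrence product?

Criticality = Severity × Occurrence:
  A: 9 × 6 = 54
  B: 8 × 10 = 80
  C: 8 × 2 = 16
  D: 9 × 10 = 90
  E: 9 × 9 = 81
  F: 2 × 10 = 20
Highest criticality is 90 → D.

D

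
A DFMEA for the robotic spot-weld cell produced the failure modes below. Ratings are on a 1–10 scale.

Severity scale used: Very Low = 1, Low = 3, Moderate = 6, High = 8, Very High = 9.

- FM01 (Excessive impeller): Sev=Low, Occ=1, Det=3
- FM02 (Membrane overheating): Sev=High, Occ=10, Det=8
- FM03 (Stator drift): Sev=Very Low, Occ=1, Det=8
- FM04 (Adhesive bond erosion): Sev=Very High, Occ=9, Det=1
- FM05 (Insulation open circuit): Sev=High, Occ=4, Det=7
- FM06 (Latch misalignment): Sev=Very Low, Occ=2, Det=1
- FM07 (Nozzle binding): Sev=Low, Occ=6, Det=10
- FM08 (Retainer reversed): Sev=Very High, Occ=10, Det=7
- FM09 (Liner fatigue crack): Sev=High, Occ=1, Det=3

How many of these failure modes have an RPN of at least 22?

6

RPN = Severity × Occurrence × Detection:
  FM01: 3 × 1 × 3 = 9
  FM02: 8 × 10 × 8 = 640
  FM03: 1 × 1 × 8 = 8
  FM04: 9 × 9 × 1 = 81
  FM05: 8 × 4 × 7 = 224
  FM06: 1 × 2 × 1 = 2
  FM07: 3 × 6 × 10 = 180
  FM08: 9 × 10 × 7 = 630
  FM09: 8 × 1 × 3 = 24
Modes with RPN ≥ 22: FM02 (640), FM04 (81), FM05 (224), FM07 (180), FM08 (630), FM09 (24) → 6.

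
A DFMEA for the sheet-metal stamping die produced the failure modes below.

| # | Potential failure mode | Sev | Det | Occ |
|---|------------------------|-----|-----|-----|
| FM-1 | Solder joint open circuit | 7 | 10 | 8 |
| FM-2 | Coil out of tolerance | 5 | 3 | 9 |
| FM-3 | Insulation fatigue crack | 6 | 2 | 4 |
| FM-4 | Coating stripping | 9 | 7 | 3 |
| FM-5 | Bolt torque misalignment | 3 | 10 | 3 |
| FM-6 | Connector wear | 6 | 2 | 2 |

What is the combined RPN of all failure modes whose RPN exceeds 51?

974

RPN = Severity × Occurrence × Detection:
  FM-1: 7 × 8 × 10 = 560
  FM-2: 5 × 9 × 3 = 135
  FM-3: 6 × 4 × 2 = 48
  FM-4: 9 × 3 × 7 = 189
  FM-5: 3 × 3 × 10 = 90
  FM-6: 6 × 2 × 2 = 24
RPN > 51: FM-1 (560), FM-2 (135), FM-4 (189), FM-5 (90).
Sum: 560 + 135 + 189 + 90 = 974.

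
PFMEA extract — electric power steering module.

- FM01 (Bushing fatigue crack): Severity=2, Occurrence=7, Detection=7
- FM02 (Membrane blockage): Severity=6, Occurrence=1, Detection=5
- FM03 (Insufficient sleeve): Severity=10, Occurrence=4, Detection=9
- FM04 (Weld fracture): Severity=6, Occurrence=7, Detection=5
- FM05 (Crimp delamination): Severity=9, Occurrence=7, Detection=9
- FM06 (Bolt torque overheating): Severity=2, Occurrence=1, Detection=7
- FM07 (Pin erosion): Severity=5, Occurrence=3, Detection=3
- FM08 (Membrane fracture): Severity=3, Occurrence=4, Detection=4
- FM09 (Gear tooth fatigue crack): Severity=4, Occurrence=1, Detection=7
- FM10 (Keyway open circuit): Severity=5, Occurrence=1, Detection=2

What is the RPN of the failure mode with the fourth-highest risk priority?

98

RPN = Severity × Occurrence × Detection:
  FM01: 2 × 7 × 7 = 98
  FM02: 6 × 1 × 5 = 30
  FM03: 10 × 4 × 9 = 360
  FM04: 6 × 7 × 5 = 210
  FM05: 9 × 7 × 9 = 567
  FM06: 2 × 1 × 7 = 14
  FM07: 5 × 3 × 3 = 45
  FM08: 3 × 4 × 4 = 48
  FM09: 4 × 1 × 7 = 28
  FM10: 5 × 1 × 2 = 10
Sorted descending: 567, 360, 210, 98, 48, 45, 30, 28, 14, 10.
The fourth-highest RPN is 98 (FM01).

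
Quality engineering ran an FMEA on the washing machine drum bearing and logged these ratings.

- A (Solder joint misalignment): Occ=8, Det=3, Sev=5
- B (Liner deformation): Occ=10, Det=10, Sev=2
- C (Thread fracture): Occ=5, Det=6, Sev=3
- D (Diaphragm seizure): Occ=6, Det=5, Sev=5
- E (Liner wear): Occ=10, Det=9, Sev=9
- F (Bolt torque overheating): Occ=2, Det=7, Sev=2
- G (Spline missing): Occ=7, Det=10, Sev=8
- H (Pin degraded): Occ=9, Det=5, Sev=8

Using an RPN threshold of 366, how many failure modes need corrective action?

RPN = Severity × Occurrence × Detection:
  A: 5 × 8 × 3 = 120
  B: 2 × 10 × 10 = 200
  C: 3 × 5 × 6 = 90
  D: 5 × 6 × 5 = 150
  E: 9 × 10 × 9 = 810
  F: 2 × 2 × 7 = 28
  G: 8 × 7 × 10 = 560
  H: 8 × 9 × 5 = 360
Modes with RPN ≥ 366: E (810), G (560) → 2.

2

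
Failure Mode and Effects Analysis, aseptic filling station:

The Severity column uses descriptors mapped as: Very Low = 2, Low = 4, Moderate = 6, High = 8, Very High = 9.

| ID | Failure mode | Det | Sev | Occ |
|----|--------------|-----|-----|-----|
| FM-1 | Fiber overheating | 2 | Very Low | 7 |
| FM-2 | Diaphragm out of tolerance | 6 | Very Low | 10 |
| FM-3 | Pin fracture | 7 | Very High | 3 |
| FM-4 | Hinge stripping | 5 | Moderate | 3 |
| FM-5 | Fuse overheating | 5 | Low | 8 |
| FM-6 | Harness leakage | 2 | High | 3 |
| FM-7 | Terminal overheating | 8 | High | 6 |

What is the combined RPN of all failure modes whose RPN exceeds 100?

RPN = Severity × Occurrence × Detection:
  FM-1: 2 × 7 × 2 = 28
  FM-2: 2 × 10 × 6 = 120
  FM-3: 9 × 3 × 7 = 189
  FM-4: 6 × 3 × 5 = 90
  FM-5: 4 × 8 × 5 = 160
  FM-6: 8 × 3 × 2 = 48
  FM-7: 8 × 6 × 8 = 384
RPN > 100: FM-2 (120), FM-3 (189), FM-5 (160), FM-7 (384).
Sum: 120 + 189 + 160 + 384 = 853.

853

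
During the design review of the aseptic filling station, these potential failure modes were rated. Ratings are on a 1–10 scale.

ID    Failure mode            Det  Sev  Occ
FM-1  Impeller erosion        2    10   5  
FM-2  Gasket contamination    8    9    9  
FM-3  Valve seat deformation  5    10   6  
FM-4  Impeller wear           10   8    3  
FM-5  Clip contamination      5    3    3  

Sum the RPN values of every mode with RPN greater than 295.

RPN = Severity × Occurrence × Detection:
  FM-1: 10 × 5 × 2 = 100
  FM-2: 9 × 9 × 8 = 648
  FM-3: 10 × 6 × 5 = 300
  FM-4: 8 × 3 × 10 = 240
  FM-5: 3 × 3 × 5 = 45
RPN > 295: FM-2 (648), FM-3 (300).
Sum: 648 + 300 = 948.

948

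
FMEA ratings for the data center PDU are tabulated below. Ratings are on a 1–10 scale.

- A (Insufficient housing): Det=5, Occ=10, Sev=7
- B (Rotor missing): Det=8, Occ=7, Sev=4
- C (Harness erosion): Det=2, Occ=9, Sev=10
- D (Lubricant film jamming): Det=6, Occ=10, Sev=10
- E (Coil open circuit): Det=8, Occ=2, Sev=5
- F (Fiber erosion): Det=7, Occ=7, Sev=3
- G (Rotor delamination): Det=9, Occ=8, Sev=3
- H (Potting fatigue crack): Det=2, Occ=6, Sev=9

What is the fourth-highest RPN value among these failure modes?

216

RPN = Severity × Occurrence × Detection:
  A: 7 × 10 × 5 = 350
  B: 4 × 7 × 8 = 224
  C: 10 × 9 × 2 = 180
  D: 10 × 10 × 6 = 600
  E: 5 × 2 × 8 = 80
  F: 3 × 7 × 7 = 147
  G: 3 × 8 × 9 = 216
  H: 9 × 6 × 2 = 108
Sorted descending: 600, 350, 224, 216, 180, 147, 108, 80.
The fourth-highest RPN is 216 (G).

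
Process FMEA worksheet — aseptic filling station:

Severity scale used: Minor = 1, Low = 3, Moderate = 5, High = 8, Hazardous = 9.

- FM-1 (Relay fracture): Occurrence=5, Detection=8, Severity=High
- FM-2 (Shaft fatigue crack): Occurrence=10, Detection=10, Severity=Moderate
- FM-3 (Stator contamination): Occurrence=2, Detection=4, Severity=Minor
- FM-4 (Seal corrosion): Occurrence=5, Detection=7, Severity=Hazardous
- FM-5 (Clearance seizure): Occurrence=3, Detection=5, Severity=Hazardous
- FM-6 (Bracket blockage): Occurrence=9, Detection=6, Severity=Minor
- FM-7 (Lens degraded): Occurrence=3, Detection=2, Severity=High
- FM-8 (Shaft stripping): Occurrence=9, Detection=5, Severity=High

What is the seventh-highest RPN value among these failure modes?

48

RPN = Severity × Occurrence × Detection:
  FM-1: 8 × 5 × 8 = 320
  FM-2: 5 × 10 × 10 = 500
  FM-3: 1 × 2 × 4 = 8
  FM-4: 9 × 5 × 7 = 315
  FM-5: 9 × 3 × 5 = 135
  FM-6: 1 × 9 × 6 = 54
  FM-7: 8 × 3 × 2 = 48
  FM-8: 8 × 9 × 5 = 360
Sorted descending: 500, 360, 320, 315, 135, 54, 48, 8.
The seventh-highest RPN is 48 (FM-7).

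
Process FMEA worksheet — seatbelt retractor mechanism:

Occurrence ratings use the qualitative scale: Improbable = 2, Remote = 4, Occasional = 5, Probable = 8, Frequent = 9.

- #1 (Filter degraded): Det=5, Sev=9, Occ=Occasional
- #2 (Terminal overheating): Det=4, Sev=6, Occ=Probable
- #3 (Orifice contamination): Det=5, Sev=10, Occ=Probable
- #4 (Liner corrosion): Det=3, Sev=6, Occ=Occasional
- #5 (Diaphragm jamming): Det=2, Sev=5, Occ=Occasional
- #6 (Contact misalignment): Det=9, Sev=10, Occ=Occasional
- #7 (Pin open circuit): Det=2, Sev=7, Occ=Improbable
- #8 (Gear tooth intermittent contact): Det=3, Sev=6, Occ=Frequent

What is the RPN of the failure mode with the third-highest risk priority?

225

RPN = Severity × Occurrence × Detection:
  #1: 9 × 5 × 5 = 225
  #2: 6 × 8 × 4 = 192
  #3: 10 × 8 × 5 = 400
  #4: 6 × 5 × 3 = 90
  #5: 5 × 5 × 2 = 50
  #6: 10 × 5 × 9 = 450
  #7: 7 × 2 × 2 = 28
  #8: 6 × 9 × 3 = 162
Sorted descending: 450, 400, 225, 192, 162, 90, 50, 28.
The third-highest RPN is 225 (#1).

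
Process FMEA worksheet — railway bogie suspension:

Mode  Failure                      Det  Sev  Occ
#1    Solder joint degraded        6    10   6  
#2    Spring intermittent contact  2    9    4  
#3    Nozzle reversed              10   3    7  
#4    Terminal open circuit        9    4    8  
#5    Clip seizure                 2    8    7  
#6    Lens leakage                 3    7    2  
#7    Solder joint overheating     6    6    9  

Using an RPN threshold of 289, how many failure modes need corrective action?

2

RPN = Severity × Occurrence × Detection:
  #1: 10 × 6 × 6 = 360
  #2: 9 × 4 × 2 = 72
  #3: 3 × 7 × 10 = 210
  #4: 4 × 8 × 9 = 288
  #5: 8 × 7 × 2 = 112
  #6: 7 × 2 × 3 = 42
  #7: 6 × 9 × 6 = 324
Modes with RPN ≥ 289: #1 (360), #7 (324) → 2.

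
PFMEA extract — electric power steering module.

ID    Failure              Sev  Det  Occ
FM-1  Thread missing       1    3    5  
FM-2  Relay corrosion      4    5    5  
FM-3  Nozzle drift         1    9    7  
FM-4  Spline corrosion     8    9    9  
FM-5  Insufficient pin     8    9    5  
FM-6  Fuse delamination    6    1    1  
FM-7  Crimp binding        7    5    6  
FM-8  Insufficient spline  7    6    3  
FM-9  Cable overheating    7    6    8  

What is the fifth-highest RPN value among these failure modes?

RPN = Severity × Occurrence × Detection:
  FM-1: 1 × 5 × 3 = 15
  FM-2: 4 × 5 × 5 = 100
  FM-3: 1 × 7 × 9 = 63
  FM-4: 8 × 9 × 9 = 648
  FM-5: 8 × 5 × 9 = 360
  FM-6: 6 × 1 × 1 = 6
  FM-7: 7 × 6 × 5 = 210
  FM-8: 7 × 3 × 6 = 126
  FM-9: 7 × 8 × 6 = 336
Sorted descending: 648, 360, 336, 210, 126, 100, 63, 15, 6.
The fifth-highest RPN is 126 (FM-8).

126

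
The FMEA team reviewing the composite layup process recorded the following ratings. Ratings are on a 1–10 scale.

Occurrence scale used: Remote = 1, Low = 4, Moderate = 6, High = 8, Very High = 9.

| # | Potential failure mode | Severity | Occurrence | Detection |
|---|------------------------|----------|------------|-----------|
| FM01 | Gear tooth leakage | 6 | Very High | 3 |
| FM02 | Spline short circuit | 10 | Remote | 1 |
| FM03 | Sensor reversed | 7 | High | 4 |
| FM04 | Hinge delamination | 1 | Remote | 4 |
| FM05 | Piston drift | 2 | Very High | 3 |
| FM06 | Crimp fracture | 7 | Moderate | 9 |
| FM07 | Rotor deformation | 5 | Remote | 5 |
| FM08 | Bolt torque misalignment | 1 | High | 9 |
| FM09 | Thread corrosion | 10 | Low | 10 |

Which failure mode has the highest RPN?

RPN = Severity × Occurrence × Detection:
  FM01: 6 × 9 × 3 = 162
  FM02: 10 × 1 × 1 = 10
  FM03: 7 × 8 × 4 = 224
  FM04: 1 × 1 × 4 = 4
  FM05: 2 × 9 × 3 = 54
  FM06: 7 × 6 × 9 = 378
  FM07: 5 × 1 × 5 = 25
  FM08: 1 × 8 × 9 = 72
  FM09: 10 × 4 × 10 = 400
Highest RPN is 400 → FM09.

FM09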